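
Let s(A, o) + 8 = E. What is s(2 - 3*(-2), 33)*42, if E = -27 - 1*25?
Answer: -2520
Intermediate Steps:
E = -52 (E = -27 - 25 = -52)
s(A, o) = -60 (s(A, o) = -8 - 52 = -60)
s(2 - 3*(-2), 33)*42 = -60*42 = -2520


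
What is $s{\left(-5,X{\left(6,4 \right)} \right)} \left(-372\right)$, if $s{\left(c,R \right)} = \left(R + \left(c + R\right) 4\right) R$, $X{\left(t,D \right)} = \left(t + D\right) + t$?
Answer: $-357120$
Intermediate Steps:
$X{\left(t,D \right)} = D + 2 t$ ($X{\left(t,D \right)} = \left(D + t\right) + t = D + 2 t$)
$s{\left(c,R \right)} = R \left(4 c + 5 R\right)$ ($s{\left(c,R \right)} = \left(R + \left(R + c\right) 4\right) R = \left(R + \left(4 R + 4 c\right)\right) R = \left(4 c + 5 R\right) R = R \left(4 c + 5 R\right)$)
$s{\left(-5,X{\left(6,4 \right)} \right)} \left(-372\right) = \left(4 + 2 \cdot 6\right) \left(4 \left(-5\right) + 5 \left(4 + 2 \cdot 6\right)\right) \left(-372\right) = \left(4 + 12\right) \left(-20 + 5 \left(4 + 12\right)\right) \left(-372\right) = 16 \left(-20 + 5 \cdot 16\right) \left(-372\right) = 16 \left(-20 + 80\right) \left(-372\right) = 16 \cdot 60 \left(-372\right) = 960 \left(-372\right) = -357120$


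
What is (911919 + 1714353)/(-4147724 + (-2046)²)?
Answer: 328284/4799 ≈ 68.407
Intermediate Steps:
(911919 + 1714353)/(-4147724 + (-2046)²) = 2626272/(-4147724 + 4186116) = 2626272/38392 = 2626272*(1/38392) = 328284/4799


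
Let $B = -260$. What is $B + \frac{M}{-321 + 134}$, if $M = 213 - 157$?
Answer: $- \frac{48676}{187} \approx -260.3$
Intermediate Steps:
$M = 56$ ($M = 213 - 157 = 56$)
$B + \frac{M}{-321 + 134} = -260 + \frac{1}{-321 + 134} \cdot 56 = -260 + \frac{1}{-187} \cdot 56 = -260 - \frac{56}{187} = - \frac{48676}{187}$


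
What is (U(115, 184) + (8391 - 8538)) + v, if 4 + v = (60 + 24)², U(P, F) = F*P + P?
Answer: 28180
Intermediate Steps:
U(P, F) = P + F*P
v = 7052 (v = -4 + (60 + 24)² = -4 + 84² = -4 + 7056 = 7052)
(U(115, 184) + (8391 - 8538)) + v = (115*(1 + 184) + (8391 - 8538)) + 7052 = (115*185 - 147) + 7052 = (21275 - 147) + 7052 = 21128 + 7052 = 28180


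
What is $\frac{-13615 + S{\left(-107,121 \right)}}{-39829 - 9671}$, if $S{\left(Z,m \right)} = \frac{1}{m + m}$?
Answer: $\frac{3294829}{11979000} \approx 0.27505$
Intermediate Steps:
$S{\left(Z,m \right)} = \frac{1}{2 m}$
$\frac{-13615 + S{\left(-107,121 \right)}}{-39829 - 9671} = \frac{-13615 + \frac{1}{2 \cdot 121}}{-39829 - 9671} = \frac{-13615 + \frac{1}{2} \cdot \frac{1}{121}}{-49500} = \left(-13615 + \frac{1}{242}\right) \left(- \frac{1}{49500}\right) = \left(- \frac{3294829}{242}\right) \left(- \frac{1}{49500}\right) = \frac{3294829}{11979000}$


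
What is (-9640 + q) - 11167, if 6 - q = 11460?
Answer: -32261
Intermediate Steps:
q = -11454 (q = 6 - 1*11460 = 6 - 11460 = -11454)
(-9640 + q) - 11167 = (-9640 - 11454) - 11167 = -21094 - 11167 = -32261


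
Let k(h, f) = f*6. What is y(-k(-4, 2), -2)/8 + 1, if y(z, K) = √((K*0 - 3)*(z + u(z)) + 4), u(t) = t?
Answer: 1 + √19/4 ≈ 2.0897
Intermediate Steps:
k(h, f) = 6*f
y(z, K) = √(4 - 6*z) (y(z, K) = √((K*0 - 3)*(z + z) + 4) = √((0 - 3)*(2*z) + 4) = √(-6*z + 4) = √(4 - 6*z))
y(-k(-4, 2), -2)/8 + 1 = √(4 - (-6)*6*2)/8 + 1 = √(4 - (-6)*12)*(⅛) + 1 = √(4 - 6*(-12))*(⅛) + 1 = √(4 + 72)*(⅛) + 1 = √76*(⅛) + 1 = (2*√19)*(⅛) + 1 = √19/4 + 1 = 1 + √19/4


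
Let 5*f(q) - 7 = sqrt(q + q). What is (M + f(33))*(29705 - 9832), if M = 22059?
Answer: 2192031646/5 + 19873*sqrt(66)/5 ≈ 4.3844e+8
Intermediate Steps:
f(q) = 7/5 + sqrt(2)*sqrt(q)/5 (f(q) = 7/5 + sqrt(q + q)/5 = 7/5 + sqrt(2*q)/5 = 7/5 + (sqrt(2)*sqrt(q))/5 = 7/5 + sqrt(2)*sqrt(q)/5)
(M + f(33))*(29705 - 9832) = (22059 + (7/5 + sqrt(2)*sqrt(33)/5))*(29705 - 9832) = (22059 + (7/5 + sqrt(66)/5))*19873 = (110302/5 + sqrt(66)/5)*19873 = 2192031646/5 + 19873*sqrt(66)/5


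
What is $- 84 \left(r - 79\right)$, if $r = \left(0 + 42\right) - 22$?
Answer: $4956$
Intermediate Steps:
$r = 20$ ($r = 42 - 22 = 20$)
$- 84 \left(r - 79\right) = - 84 \left(20 - 79\right) = \left(-84\right) \left(-59\right) = 4956$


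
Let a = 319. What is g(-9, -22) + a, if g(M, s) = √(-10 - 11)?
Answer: 319 + I*√21 ≈ 319.0 + 4.5826*I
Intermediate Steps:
g(M, s) = I*√21 (g(M, s) = √(-21) = I*√21)
g(-9, -22) + a = I*√21 + 319 = 319 + I*√21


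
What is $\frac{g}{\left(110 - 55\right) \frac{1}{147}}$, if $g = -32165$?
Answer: $- \frac{945651}{11} \approx -85968.0$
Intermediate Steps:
$\frac{g}{\left(110 - 55\right) \frac{1}{147}} = - \frac{32165}{\left(110 - 55\right) \frac{1}{147}} = - \frac{32165}{55 \cdot \frac{1}{147}} = - \frac{32165}{\frac{55}{147}} = \left(-32165\right) \frac{147}{55} = - \frac{945651}{11}$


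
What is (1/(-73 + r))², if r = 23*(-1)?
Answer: 1/9216 ≈ 0.00010851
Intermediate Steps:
r = -23
(1/(-73 + r))² = (1/(-73 - 23))² = (1/(-96))² = (-1/96)² = 1/9216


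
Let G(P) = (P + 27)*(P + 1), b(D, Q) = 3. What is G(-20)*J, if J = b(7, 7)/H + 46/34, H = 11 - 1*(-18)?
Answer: -95494/493 ≈ -193.70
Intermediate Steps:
G(P) = (1 + P)*(27 + P) (G(P) = (27 + P)*(1 + P) = (1 + P)*(27 + P))
H = 29 (H = 11 + 18 = 29)
J = 718/493 (J = 3/29 + 46/34 = 3*(1/29) + 46*(1/34) = 3/29 + 23/17 = 718/493 ≈ 1.4564)
G(-20)*J = (27 + (-20)**2 + 28*(-20))*(718/493) = (27 + 400 - 560)*(718/493) = -133*718/493 = -95494/493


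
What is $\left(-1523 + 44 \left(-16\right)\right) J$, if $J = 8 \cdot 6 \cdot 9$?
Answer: $-962064$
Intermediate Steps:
$J = 432$ ($J = 48 \cdot 9 = 432$)
$\left(-1523 + 44 \left(-16\right)\right) J = \left(-1523 + 44 \left(-16\right)\right) 432 = \left(-1523 - 704\right) 432 = \left(-2227\right) 432 = -962064$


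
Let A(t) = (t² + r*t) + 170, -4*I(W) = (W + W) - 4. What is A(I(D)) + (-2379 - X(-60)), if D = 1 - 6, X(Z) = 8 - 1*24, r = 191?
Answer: -6049/4 ≈ -1512.3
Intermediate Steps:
X(Z) = -16 (X(Z) = 8 - 24 = -16)
D = -5
I(W) = 1 - W/2 (I(W) = -((W + W) - 4)/4 = -(2*W - 4)/4 = -(-4 + 2*W)/4 = 1 - W/2)
A(t) = 170 + t² + 191*t (A(t) = (t² + 191*t) + 170 = 170 + t² + 191*t)
A(I(D)) + (-2379 - X(-60)) = (170 + (1 - ½*(-5))² + 191*(1 - ½*(-5))) + (-2379 - 1*(-16)) = (170 + (1 + 5/2)² + 191*(1 + 5/2)) + (-2379 + 16) = (170 + (7/2)² + 191*(7/2)) - 2363 = (170 + 49/4 + 1337/2) - 2363 = 3403/4 - 2363 = -6049/4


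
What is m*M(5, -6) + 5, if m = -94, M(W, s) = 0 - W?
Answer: 475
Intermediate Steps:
M(W, s) = -W
m*M(5, -6) + 5 = -(-94)*5 + 5 = -94*(-5) + 5 = 470 + 5 = 475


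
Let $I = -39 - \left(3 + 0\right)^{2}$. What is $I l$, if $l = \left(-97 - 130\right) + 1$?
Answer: $10848$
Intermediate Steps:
$I = -48$ ($I = -39 - 3^{2} = -39 - 9 = -48$)
$l = -226$ ($l = -227 + 1 = -226$)
$I l = \left(-48\right) \left(-226\right) = 10848$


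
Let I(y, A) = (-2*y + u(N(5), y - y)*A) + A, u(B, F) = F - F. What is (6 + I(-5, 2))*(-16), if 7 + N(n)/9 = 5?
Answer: -288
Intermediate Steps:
N(n) = -18 (N(n) = -63 + 9*5 = -63 + 45 = -18)
u(B, F) = 0
I(y, A) = A - 2*y (I(y, A) = (-2*y + 0*A) + A = (-2*y + 0) + A = -2*y + A = A - 2*y)
(6 + I(-5, 2))*(-16) = (6 + (2 - 2*(-5)))*(-16) = (6 + (2 + 10))*(-16) = (6 + 12)*(-16) = 18*(-16) = -288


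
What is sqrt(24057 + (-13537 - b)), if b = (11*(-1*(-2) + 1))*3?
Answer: sqrt(10421) ≈ 102.08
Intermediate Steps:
b = 99 (b = (11*(2 + 1))*3 = (11*3)*3 = 33*3 = 99)
sqrt(24057 + (-13537 - b)) = sqrt(24057 + (-13537 - 1*99)) = sqrt(24057 + (-13537 - 99)) = sqrt(24057 - 13636) = sqrt(10421)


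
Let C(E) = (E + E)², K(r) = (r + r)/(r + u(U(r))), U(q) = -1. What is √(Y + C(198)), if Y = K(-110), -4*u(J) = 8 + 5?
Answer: 8*√502819581/453 ≈ 396.00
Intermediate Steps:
u(J) = -13/4 (u(J) = -(8 + 5)/4 = -¼*13 = -13/4)
K(r) = 2*r/(-13/4 + r) (K(r) = (r + r)/(r - 13/4) = (2*r)/(-13/4 + r) = 2*r/(-13/4 + r))
Y = 880/453 (Y = 8*(-110)/(-13 + 4*(-110)) = 8*(-110)/(-13 - 440) = 8*(-110)/(-453) = 8*(-110)*(-1/453) = 880/453 ≈ 1.9426)
C(E) = 4*E² (C(E) = (2*E)² = 4*E²)
√(Y + C(198)) = √(880/453 + 4*198²) = √(880/453 + 4*39204) = √(880/453 + 156816) = √(71038528/453) = 8*√502819581/453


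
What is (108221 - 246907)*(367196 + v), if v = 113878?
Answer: -66718228764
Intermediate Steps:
(108221 - 246907)*(367196 + v) = (108221 - 246907)*(367196 + 113878) = -138686*481074 = -66718228764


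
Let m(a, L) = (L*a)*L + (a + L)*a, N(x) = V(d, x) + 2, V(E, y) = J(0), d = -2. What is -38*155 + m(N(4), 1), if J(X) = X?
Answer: -5882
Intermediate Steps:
V(E, y) = 0
N(x) = 2 (N(x) = 0 + 2 = 2)
m(a, L) = a*L² + a*(L + a) (m(a, L) = a*L² + (L + a)*a = a*L² + a*(L + a))
-38*155 + m(N(4), 1) = -38*155 + 2*(1 + 2 + 1²) = -5890 + 2*(1 + 2 + 1) = -5890 + 2*4 = -5890 + 8 = -5882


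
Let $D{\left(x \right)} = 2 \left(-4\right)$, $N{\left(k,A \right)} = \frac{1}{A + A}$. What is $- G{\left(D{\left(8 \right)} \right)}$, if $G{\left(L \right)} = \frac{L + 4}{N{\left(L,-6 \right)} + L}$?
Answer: $- \frac{48}{97} \approx -0.49485$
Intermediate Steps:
$N{\left(k,A \right)} = \frac{1}{2 A}$
$D{\left(x \right)} = -8$
$G{\left(L \right)} = \frac{4 + L}{- \frac{1}{12} + L}$ ($G{\left(L \right)} = \frac{L + 4}{\frac{1}{2 \left(-6\right)} + L} = \frac{4 + L}{\frac{1}{2} \left(- \frac{1}{6}\right) + L} = \frac{4 + L}{- \frac{1}{12} + L}$)
$- G{\left(D{\left(8 \right)} \right)} = - \frac{12 \left(4 - 8\right)}{-1 + 12 \left(-8\right)} = - \frac{12 \left(-4\right)}{-1 - 96} = - \frac{12 \left(-4\right)}{-97} = - \frac{12 \left(-1\right) \left(-4\right)}{97} = \left(-1\right) \frac{48}{97} = - \frac{48}{97}$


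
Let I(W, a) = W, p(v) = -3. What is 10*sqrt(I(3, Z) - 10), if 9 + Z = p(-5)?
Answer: 10*I*sqrt(7) ≈ 26.458*I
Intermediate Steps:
Z = -12 (Z = -9 - 3 = -12)
10*sqrt(I(3, Z) - 10) = 10*sqrt(3 - 10) = 10*sqrt(-7) = 10*(I*sqrt(7)) = 10*I*sqrt(7)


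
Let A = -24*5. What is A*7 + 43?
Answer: -797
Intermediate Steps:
A = -120
A*7 + 43 = -120*7 + 43 = -840 + 43 = -797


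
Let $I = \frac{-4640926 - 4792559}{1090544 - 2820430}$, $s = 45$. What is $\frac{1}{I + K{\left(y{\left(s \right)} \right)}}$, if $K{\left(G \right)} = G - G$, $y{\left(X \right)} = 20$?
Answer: $\frac{1729886}{9433485} \approx 0.18338$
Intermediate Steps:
$K{\left(G \right)} = 0$
$I = \frac{9433485}{1729886}$ ($I = - \frac{9433485}{-1729886} = \left(-9433485\right) \left(- \frac{1}{1729886}\right) = \frac{9433485}{1729886} \approx 5.4532$)
$\frac{1}{I + K{\left(y{\left(s \right)} \right)}} = \frac{1}{\frac{9433485}{1729886} + 0} = \frac{1}{\frac{9433485}{1729886}} = \frac{1729886}{9433485}$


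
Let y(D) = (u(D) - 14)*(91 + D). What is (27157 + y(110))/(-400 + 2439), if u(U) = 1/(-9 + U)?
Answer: 2458844/205939 ≈ 11.940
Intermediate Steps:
y(D) = (-14 + 1/(-9 + D))*(91 + D) (y(D) = (1/(-9 + D) - 14)*(91 + D) = (-14 + 1/(-9 + D))*(91 + D))
(27157 + y(110))/(-400 + 2439) = (27157 + (11557 - 1147*110 - 14*110²)/(-9 + 110))/(-400 + 2439) = (27157 + (11557 - 126170 - 14*12100)/101)/2039 = (27157 + (11557 - 126170 - 169400)/101)*(1/2039) = (27157 + (1/101)*(-284013))*(1/2039) = (27157 - 284013/101)*(1/2039) = (2458844/101)*(1/2039) = 2458844/205939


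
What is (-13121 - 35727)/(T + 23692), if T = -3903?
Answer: -48848/19789 ≈ -2.4684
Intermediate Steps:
(-13121 - 35727)/(T + 23692) = (-13121 - 35727)/(-3903 + 23692) = -48848/19789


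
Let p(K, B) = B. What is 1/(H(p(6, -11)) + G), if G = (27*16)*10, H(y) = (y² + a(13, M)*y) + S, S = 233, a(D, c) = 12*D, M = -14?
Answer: 1/2958 ≈ 0.00033807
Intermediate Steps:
H(y) = 233 + y² + 156*y (H(y) = (y² + (12*13)*y) + 233 = (y² + 156*y) + 233 = 233 + y² + 156*y)
G = 4320 (G = 432*10 = 4320)
1/(H(p(6, -11)) + G) = 1/((233 + (-11)² + 156*(-11)) + 4320) = 1/((233 + 121 - 1716) + 4320) = 1/(-1362 + 4320) = 1/2958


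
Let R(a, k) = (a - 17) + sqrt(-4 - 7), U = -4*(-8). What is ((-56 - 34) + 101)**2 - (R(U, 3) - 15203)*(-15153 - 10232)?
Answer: -385547259 + 25385*I*sqrt(11) ≈ -3.8555e+8 + 84193.0*I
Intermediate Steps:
U = 32
R(a, k) = -17 + a + I*sqrt(11) (R(a, k) = (-17 + a) + sqrt(-11) = (-17 + a) + I*sqrt(11) = -17 + a + I*sqrt(11))
((-56 - 34) + 101)**2 - (R(U, 3) - 15203)*(-15153 - 10232) = ((-56 - 34) + 101)**2 - ((-17 + 32 + I*sqrt(11)) - 15203)*(-15153 - 10232) = (-90 + 101)**2 - ((15 + I*sqrt(11)) - 15203)*(-25385) = 11**2 - (-15188 + I*sqrt(11))*(-25385) = 121 - (385547380 - 25385*I*sqrt(11)) = 121 + (-385547380 + 25385*I*sqrt(11)) = -385547259 + 25385*I*sqrt(11)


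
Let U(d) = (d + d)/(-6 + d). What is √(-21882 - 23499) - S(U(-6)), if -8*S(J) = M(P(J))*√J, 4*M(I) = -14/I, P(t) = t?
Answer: -7/16 + I*√45381 ≈ -0.4375 + 213.03*I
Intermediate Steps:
U(d) = 2*d/(-6 + d) (U(d) = (2*d)/(-6 + d) = 2*d/(-6 + d))
M(I) = -7/(2*I) (M(I) = (-14/I)/4 = -7/(2*I))
S(J) = 7/(16*√J) (S(J) = -(-7/(2*J))*√J/8 = -(-7)/(16*√J) = 7/(16*√J))
√(-21882 - 23499) - S(U(-6)) = √(-21882 - 23499) - 7/(16*√(2*(-6)/(-6 - 6))) = √(-45381) - 7/(16*√(2*(-6)/(-12))) = I*√45381 - 7/(16*√(2*(-6)*(-1/12))) = I*√45381 - 7/(16*√1) = I*√45381 - 7/16 = -7/16 + I*√45381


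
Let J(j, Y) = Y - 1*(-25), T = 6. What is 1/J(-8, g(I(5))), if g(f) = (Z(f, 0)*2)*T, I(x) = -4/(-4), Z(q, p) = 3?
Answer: 1/61 ≈ 0.016393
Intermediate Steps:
I(x) = 1 (I(x) = -4*(-¼) = 1)
g(f) = 36 (g(f) = (3*2)*6 = 6*6 = 36)
J(j, Y) = 25 + Y (J(j, Y) = Y + 25 = 25 + Y)
1/J(-8, g(I(5))) = 1/(25 + 36) = 1/61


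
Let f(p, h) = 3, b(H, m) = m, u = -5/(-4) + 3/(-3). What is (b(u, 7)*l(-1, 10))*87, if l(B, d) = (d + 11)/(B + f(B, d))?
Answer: 12789/2 ≈ 6394.5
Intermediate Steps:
u = ¼ (u = -5*(-¼) + 3*(-⅓) = 5/4 - 1 = ¼ ≈ 0.25000)
l(B, d) = (11 + d)/(3 + B) (l(B, d) = (d + 11)/(B + 3) = (11 + d)/(3 + B))
(b(u, 7)*l(-1, 10))*87 = (7*((11 + 10)/(3 - 1)))*87 = (7*(21/2))*87 = (147/2)*87 = 12789/2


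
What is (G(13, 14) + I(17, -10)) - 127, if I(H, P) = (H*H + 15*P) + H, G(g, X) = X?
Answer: 43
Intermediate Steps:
I(H, P) = H + H² + 15*P (I(H, P) = (H² + 15*P) + H = H + H² + 15*P)
(G(13, 14) + I(17, -10)) - 127 = (14 + (17 + 17² + 15*(-10))) - 127 = (14 + (17 + 289 - 150)) - 127 = (14 + 156) - 127 = 170 - 127 = 43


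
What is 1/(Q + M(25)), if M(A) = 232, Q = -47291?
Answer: -1/47059 ≈ -2.1250e-5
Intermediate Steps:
1/(Q + M(25)) = 1/(-47291 + 232) = 1/(-47059) = -1/47059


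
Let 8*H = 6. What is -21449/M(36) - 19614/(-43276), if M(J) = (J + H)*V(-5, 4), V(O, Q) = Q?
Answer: -462671833/3180786 ≈ -145.46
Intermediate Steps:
H = ¾ (H = (⅛)*6 = ¾ ≈ 0.75000)
M(J) = 3 + 4*J (M(J) = (J + ¾)*4 = (¾ + J)*4 = 3 + 4*J)
-21449/M(36) - 19614/(-43276) = -21449/(3 + 4*36) - 19614/(-43276) = -21449/(3 + 144) - 19614*(-1/43276) = -21449/147 + 9807/21638 = -462671833/3180786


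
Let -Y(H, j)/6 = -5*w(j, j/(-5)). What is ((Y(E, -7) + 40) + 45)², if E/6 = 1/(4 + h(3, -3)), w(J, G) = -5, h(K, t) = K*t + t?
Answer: 4225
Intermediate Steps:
h(K, t) = t + K*t
E = -¾ (E = 6/(4 - 3*(1 + 3)) = 6/(4 - 3*4) = 6/(4 - 12) = 6/(-8) = 6*(-⅛) = -¾ ≈ -0.75000)
Y(H, j) = -150 (Y(H, j) = -(-30)*(-5) = -6*25 = -150)
((Y(E, -7) + 40) + 45)² = ((-150 + 40) + 45)² = (-110 + 45)² = (-65)² = 4225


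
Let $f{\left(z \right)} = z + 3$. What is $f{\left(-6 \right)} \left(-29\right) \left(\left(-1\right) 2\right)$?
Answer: $-174$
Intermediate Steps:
$f{\left(z \right)} = 3 + z$
$f{\left(-6 \right)} \left(-29\right) \left(\left(-1\right) 2\right) = \left(3 - 6\right) \left(-29\right) \left(\left(-1\right) 2\right) = \left(-3\right) \left(-29\right) \left(-2\right) = 87 \left(-2\right) = -174$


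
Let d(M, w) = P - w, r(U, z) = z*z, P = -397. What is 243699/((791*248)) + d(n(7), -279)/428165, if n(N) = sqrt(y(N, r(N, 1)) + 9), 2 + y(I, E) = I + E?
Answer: 104320234511/83992271720 ≈ 1.2420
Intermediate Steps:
r(U, z) = z**2
y(I, E) = -2 + E + I (y(I, E) = -2 + (I + E) = -2 + (E + I) = -2 + E + I)
n(N) = sqrt(8 + N) (n(N) = sqrt((-2 + 1**2 + N) + 9) = sqrt((-2 + 1 + N) + 9) = sqrt((-1 + N) + 9) = sqrt(8 + N))
d(M, w) = -397 - w
243699/((791*248)) + d(n(7), -279)/428165 = 243699/((791*248)) + (-397 - 1*(-279))/428165 = 243699/196168 + (-397 + 279)*(1/428165) = 243699*(1/196168) - 118*1/428165 = 243699/196168 - 118/428165 = 104320234511/83992271720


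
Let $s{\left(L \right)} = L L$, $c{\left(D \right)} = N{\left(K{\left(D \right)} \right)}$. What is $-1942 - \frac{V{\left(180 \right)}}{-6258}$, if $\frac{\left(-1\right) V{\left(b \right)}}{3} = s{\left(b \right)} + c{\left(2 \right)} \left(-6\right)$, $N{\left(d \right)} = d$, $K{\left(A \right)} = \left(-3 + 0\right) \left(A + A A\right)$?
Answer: $- \frac{291680}{149} \approx -1957.6$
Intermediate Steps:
$K{\left(A \right)} = - 3 A - 3 A^{2}$ ($K{\left(A \right)} = - 3 \left(A + A^{2}\right) = - 3 A - 3 A^{2}$)
$c{\left(D \right)} = - 3 D \left(1 + D\right)$
$s{\left(L \right)} = L^{2}$
$V{\left(b \right)} = -324 - 3 b^{2}$ ($V{\left(b \right)} = - 3 \left(b^{2} + \left(-3\right) 2 \left(1 + 2\right) \left(-6\right)\right) = - 3 \left(b^{2} + \left(-3\right) 2 \cdot 3 \left(-6\right)\right) = - 3 \left(b^{2} - -108\right) = - 3 \left(b^{2} + 108\right) = - 3 \left(108 + b^{2}\right) = -324 - 3 b^{2}$)
$-1942 - \frac{V{\left(180 \right)}}{-6258} = -1942 - \frac{-324 - 3 \cdot 180^{2}}{-6258} = -1942 - \left(-324 - 97200\right) \left(- \frac{1}{6258}\right) = -1942 - \left(-97524\right) \left(- \frac{1}{6258}\right) = -1942 - \frac{2322}{149} = - \frac{291680}{149}$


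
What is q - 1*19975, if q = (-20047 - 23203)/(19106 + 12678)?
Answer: -317464325/15892 ≈ -19976.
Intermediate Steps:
q = -21625/15892 (q = -43250/31784 = -43250*1/31784 = -21625/15892 ≈ -1.3607)
q - 1*19975 = -21625/15892 - 1*19975 = -21625/15892 - 19975 = -317464325/15892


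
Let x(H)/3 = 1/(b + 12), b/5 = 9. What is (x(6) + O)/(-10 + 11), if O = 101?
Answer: 1920/19 ≈ 101.05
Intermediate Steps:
b = 45 (b = 5*9 = 45)
x(H) = 1/19 (x(H) = 3/(45 + 12) = 3/57 = 3*(1/57) = 1/19)
(x(6) + O)/(-10 + 11) = (1/19 + 101)/(-10 + 11) = (1920/19)/1 = (1920/19)*1 = 1920/19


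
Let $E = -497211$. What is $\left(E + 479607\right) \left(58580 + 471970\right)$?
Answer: $-9339802200$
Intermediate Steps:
$\left(E + 479607\right) \left(58580 + 471970\right) = \left(-497211 + 479607\right) \left(58580 + 471970\right) = \left(-17604\right) 530550 = -9339802200$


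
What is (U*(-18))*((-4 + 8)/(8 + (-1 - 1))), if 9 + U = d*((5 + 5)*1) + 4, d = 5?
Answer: -540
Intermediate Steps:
U = 45 (U = -9 + (5*((5 + 5)*1) + 4) = -9 + (5*(10*1) + 4) = -9 + (5*10 + 4) = -9 + (50 + 4) = -9 + 54 = 45)
(U*(-18))*((-4 + 8)/(8 + (-1 - 1))) = (45*(-18))*((-4 + 8)/(8 + (-1 - 1))) = -3240/(8 - 2) = -3240/6 = -810*⅔ = -540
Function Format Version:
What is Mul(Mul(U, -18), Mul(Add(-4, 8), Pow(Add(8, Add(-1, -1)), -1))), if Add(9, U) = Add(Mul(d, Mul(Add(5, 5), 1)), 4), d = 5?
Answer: -540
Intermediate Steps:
U = 45 (U = Add(-9, Add(Mul(5, Mul(Add(5, 5), 1)), 4)) = Add(-9, Add(Mul(5, Mul(10, 1)), 4)) = Add(-9, Add(Mul(5, 10), 4)) = Add(-9, Add(50, 4)) = Add(-9, 54) = 45)
Mul(Mul(U, -18), Mul(Add(-4, 8), Pow(Add(8, Add(-1, -1)), -1))) = Mul(Mul(45, -18), Mul(Add(-4, 8), Pow(Add(8, Add(-1, -1)), -1))) = Mul(-810, Mul(4, Pow(Add(8, -2), -1))) = Mul(-810, Mul(4, Pow(6, -1))) = Mul(-810, Mul(4, Rational(1, 6))) = Mul(-810, Rational(2, 3)) = -540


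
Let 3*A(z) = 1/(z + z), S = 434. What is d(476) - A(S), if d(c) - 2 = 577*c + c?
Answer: 716438519/2604 ≈ 2.7513e+5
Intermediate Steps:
d(c) = 2 + 578*c (d(c) = 2 + (577*c + c) = 2 + 578*c)
A(z) = 1/(6*z) (A(z) = 1/(3*(z + z)) = 1/(3*((2*z))) = (1/(2*z))/3 = 1/(6*z))
d(476) - A(S) = (2 + 578*476) - 1/(6*434) = (2 + 275128) - 1/(6*434) = 275130 - 1*1/2604 = 275130 - 1/2604 = 716438519/2604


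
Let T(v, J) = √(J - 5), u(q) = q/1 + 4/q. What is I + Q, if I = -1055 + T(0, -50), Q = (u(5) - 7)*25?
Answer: -1085 + I*√55 ≈ -1085.0 + 7.4162*I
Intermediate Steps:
u(q) = q + 4/q (u(q) = q*1 + 4/q = q + 4/q)
T(v, J) = √(-5 + J)
Q = -30 (Q = ((5 + 4/5) - 7)*25 = ((5 + 4*(⅕)) - 7)*25 = ((5 + ⅘) - 7)*25 = (29/5 - 7)*25 = -6/5*25 = -30)
I = -1055 + I*√55 (I = -1055 + √(-5 - 50) = -1055 + √(-55) = -1055 + I*√55 ≈ -1055.0 + 7.4162*I)
I + Q = (-1055 + I*√55) - 30 = -1085 + I*√55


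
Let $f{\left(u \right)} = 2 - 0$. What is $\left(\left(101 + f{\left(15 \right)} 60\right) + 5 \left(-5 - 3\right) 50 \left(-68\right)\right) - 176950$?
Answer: $-40729$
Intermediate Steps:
$f{\left(u \right)} = 2$ ($f{\left(u \right)} = 2 + 0 = 2$)
$\left(\left(101 + f{\left(15 \right)} 60\right) + 5 \left(-5 - 3\right) 50 \left(-68\right)\right) - 176950 = \left(\left(101 + 2 \cdot 60\right) + 5 \left(-5 - 3\right) 50 \left(-68\right)\right) - 176950 = \left(\left(101 + 120\right) + 5 \left(-8\right) 50 \left(-68\right)\right) - 176950 = \left(221 + \left(-40\right) 50 \left(-68\right)\right) - 176950 = \left(221 - -136000\right) - 176950 = \left(221 + 136000\right) - 176950 = 136221 - 176950 = -40729$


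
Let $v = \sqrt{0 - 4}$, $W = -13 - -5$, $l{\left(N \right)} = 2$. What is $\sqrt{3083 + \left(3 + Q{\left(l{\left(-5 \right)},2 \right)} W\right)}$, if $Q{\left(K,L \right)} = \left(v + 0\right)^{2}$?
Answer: $\sqrt{3118} \approx 55.839$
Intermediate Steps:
$W = -8$ ($W = -13 + 5 = -8$)
$v = 2 i$ ($v = \sqrt{-4} = 2 i \approx 2.0 i$)
$Q{\left(K,L \right)} = -4$ ($Q{\left(K,L \right)} = \left(2 i + 0\right)^{2} = \left(2 i\right)^{2} = -4$)
$\sqrt{3083 + \left(3 + Q{\left(l{\left(-5 \right)},2 \right)} W\right)} = \sqrt{3083 + \left(3 - -32\right)} = \sqrt{3083 + \left(3 + 32\right)} = \sqrt{3083 + 35} = \sqrt{3118}$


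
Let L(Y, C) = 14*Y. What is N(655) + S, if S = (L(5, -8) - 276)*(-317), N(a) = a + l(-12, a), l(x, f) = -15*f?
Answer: 56132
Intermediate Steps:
N(a) = -14*a (N(a) = a - 15*a = -14*a)
S = 65302 (S = (14*5 - 276)*(-317) = (70 - 276)*(-317) = -206*(-317) = 65302)
N(655) + S = -14*655 + 65302 = -9170 + 65302 = 56132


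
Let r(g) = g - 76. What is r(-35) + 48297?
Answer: 48186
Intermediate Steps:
r(g) = -76 + g
r(-35) + 48297 = (-76 - 35) + 48297 = -111 + 48297 = 48186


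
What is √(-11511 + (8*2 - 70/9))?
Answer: 5*I*√4141/3 ≈ 107.25*I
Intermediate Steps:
√(-11511 + (8*2 - 70/9)) = √(-11511 + (16 - 70*⅑)) = √(-11511 + (16 - 70/9)) = √(-11511 + 74/9) = √(-103525/9) = 5*I*√4141/3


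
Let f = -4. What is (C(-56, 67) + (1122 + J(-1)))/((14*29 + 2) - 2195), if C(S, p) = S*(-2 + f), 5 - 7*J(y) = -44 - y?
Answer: -10254/12509 ≈ -0.81973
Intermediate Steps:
J(y) = 7 + y/7 (J(y) = 5/7 - (-44 - y)/7 = 5/7 + (44/7 + y/7) = 7 + y/7)
C(S, p) = -6*S (C(S, p) = S*(-2 - 4) = S*(-6) = -6*S)
(C(-56, 67) + (1122 + J(-1)))/((14*29 + 2) - 2195) = (-6*(-56) + (1122 + (7 + (⅐)*(-1))))/((14*29 + 2) - 2195) = (336 + (1122 + (7 - ⅐)))/((406 + 2) - 2195) = (336 + (1122 + 48/7))/(408 - 2195) = (336 + 7902/7)/(-1787) = (10254/7)*(-1/1787) = -10254/12509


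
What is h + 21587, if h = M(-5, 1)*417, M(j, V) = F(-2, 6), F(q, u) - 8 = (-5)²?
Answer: 35348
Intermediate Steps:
F(q, u) = 33 (F(q, u) = 8 + (-5)² = 8 + 25 = 33)
M(j, V) = 33
h = 13761 (h = 33*417 = 13761)
h + 21587 = 13761 + 21587 = 35348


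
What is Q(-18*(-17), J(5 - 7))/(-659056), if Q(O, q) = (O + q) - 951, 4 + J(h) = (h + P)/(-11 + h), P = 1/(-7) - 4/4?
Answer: 59037/59974096 ≈ 0.00098437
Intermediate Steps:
P = -8/7 (P = 1*(-⅐) - 4*¼ = -⅐ - 1 = -8/7 ≈ -1.1429)
J(h) = -4 + (-8/7 + h)/(-11 + h) (J(h) = -4 + (h - 8/7)/(-11 + h) = -4 + (-8/7 + h)/(-11 + h))
Q(O, q) = -951 + O + q
Q(-18*(-17), J(5 - 7))/(-659056) = (-951 - 18*(-17) + 3*(100 - 7*(5 - 7))/(7*(-11 + (5 - 7))))/(-659056) = (-951 + 306 + 3*(100 - 7*(-2))/(7*(-11 - 2)))*(-1/659056) = (-951 + 306 + (3/7)*(100 + 14)/(-13))*(-1/659056) = (-951 + 306 + (3/7)*(-1/13)*114)*(-1/659056) = (-951 + 306 - 342/91)*(-1/659056) = -59037/91*(-1/659056) = 59037/59974096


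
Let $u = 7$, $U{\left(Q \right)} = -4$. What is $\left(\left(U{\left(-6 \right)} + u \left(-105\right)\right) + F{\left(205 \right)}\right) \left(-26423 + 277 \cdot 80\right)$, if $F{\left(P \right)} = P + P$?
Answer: $1402527$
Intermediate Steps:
$F{\left(P \right)} = 2 P$
$\left(\left(U{\left(-6 \right)} + u \left(-105\right)\right) + F{\left(205 \right)}\right) \left(-26423 + 277 \cdot 80\right) = \left(\left(-4 + 7 \left(-105\right)\right) + 2 \cdot 205\right) \left(-26423 + 277 \cdot 80\right) = \left(\left(-4 - 735\right) + 410\right) \left(-26423 + 22160\right) = \left(-739 + 410\right) \left(-4263\right) = \left(-329\right) \left(-4263\right) = 1402527$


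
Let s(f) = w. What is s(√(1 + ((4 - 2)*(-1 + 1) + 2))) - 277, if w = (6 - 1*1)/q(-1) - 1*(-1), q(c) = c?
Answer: -281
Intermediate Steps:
w = -4 (w = (6 - 1*1)/(-1) - 1*(-1) = (6 - 1)*(-1) + 1 = 5*(-1) + 1 = -5 + 1 = -4)
s(f) = -4
s(√(1 + ((4 - 2)*(-1 + 1) + 2))) - 277 = -4 - 277 = -281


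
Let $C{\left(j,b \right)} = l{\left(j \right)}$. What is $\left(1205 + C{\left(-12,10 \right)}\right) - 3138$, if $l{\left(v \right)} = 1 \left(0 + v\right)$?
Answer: $-1945$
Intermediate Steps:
$l{\left(v \right)} = v$ ($l{\left(v \right)} = 1 v = v$)
$C{\left(j,b \right)} = j$
$\left(1205 + C{\left(-12,10 \right)}\right) - 3138 = \left(1205 - 12\right) - 3138 = 1193 - 3138 = -1945$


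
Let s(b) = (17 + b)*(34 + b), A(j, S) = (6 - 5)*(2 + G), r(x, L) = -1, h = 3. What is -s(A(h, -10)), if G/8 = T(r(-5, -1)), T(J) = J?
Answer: -308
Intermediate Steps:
G = -8 (G = 8*(-1) = -8)
A(j, S) = -6 (A(j, S) = (6 - 5)*(2 - 8) = 1*(-6) = -6)
-s(A(h, -10)) = -(578 + (-6)² + 51*(-6)) = -(578 + 36 - 306) = -1*308 = -308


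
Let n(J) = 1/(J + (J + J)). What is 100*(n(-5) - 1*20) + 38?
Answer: -5906/3 ≈ -1968.7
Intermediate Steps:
n(J) = 1/(3*J) (n(J) = 1/(J + 2*J) = 1/(3*J))
100*(n(-5) - 1*20) + 38 = 100*((⅓)/(-5) - 1*20) + 38 = 100*((⅓)*(-⅕) - 20) + 38 = 100*(-1/15 - 20) + 38 = 100*(-301/15) + 38 = -6020/3 + 38 = -5906/3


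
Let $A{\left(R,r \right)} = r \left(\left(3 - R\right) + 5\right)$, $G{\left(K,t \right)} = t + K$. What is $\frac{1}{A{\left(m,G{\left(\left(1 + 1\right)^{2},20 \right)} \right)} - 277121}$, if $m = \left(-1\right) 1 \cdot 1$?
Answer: $- \frac{1}{276905} \approx -3.6113 \cdot 10^{-6}$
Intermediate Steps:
$m = -1$ ($m = \left(-1\right) 1 = -1$)
$G{\left(K,t \right)} = K + t$
$A{\left(R,r \right)} = r \left(8 - R\right)$
$\frac{1}{A{\left(m,G{\left(\left(1 + 1\right)^{2},20 \right)} \right)} - 277121} = \frac{1}{\left(\left(1 + 1\right)^{2} + 20\right) \left(8 - -1\right) - 277121} = \frac{1}{\left(2^{2} + 20\right) \left(8 + 1\right) - 277121} = \frac{1}{\left(4 + 20\right) 9 - 277121} = \frac{1}{24 \cdot 9 - 277121} = \frac{1}{216 - 277121} = \frac{1}{-276905} = - \frac{1}{276905}$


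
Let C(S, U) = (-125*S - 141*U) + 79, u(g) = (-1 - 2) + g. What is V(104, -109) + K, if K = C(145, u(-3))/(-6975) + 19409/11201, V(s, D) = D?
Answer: -327512212/3125079 ≈ -104.80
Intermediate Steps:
u(g) = -3 + g
C(S, U) = 79 - 141*U - 125*S (C(S, U) = (-141*U - 125*S) + 79 = 79 - 141*U - 125*S)
K = 13121399/3125079 (K = (79 - 141*(-3 - 3) - 125*145)/(-6975) + 19409/11201 = (79 - 141*(-6) - 18125)*(-1/6975) + 19409*(1/11201) = (79 + 846 - 18125)*(-1/6975) + 19409/11201 = -17200*(-1/6975) + 19409/11201 = 688/279 + 19409/11201 = 13121399/3125079 ≈ 4.1987)
V(104, -109) + K = -109 + 13121399/3125079 = -327512212/3125079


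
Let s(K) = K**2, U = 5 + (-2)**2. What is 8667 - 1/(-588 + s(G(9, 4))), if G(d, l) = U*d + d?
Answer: 65106503/7512 ≈ 8667.0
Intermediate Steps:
U = 9 (U = 5 + 4 = 9)
G(d, l) = 10*d (G(d, l) = 9*d + d = 10*d)
8667 - 1/(-588 + s(G(9, 4))) = 8667 - 1/(-588 + (10*9)**2) = 8667 - 1/(-588 + 90**2) = 8667 - 1/(-588 + 8100) = 8667 - 1/7512 = 65106503/7512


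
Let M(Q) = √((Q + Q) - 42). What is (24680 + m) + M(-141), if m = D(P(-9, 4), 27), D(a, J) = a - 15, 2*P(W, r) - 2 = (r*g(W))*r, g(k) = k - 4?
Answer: 24562 + 18*I ≈ 24562.0 + 18.0*I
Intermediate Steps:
g(k) = -4 + k
P(W, r) = 1 + r²*(-4 + W)/2 (P(W, r) = 1 + ((r*(-4 + W))*r)/2 = 1 + (r²*(-4 + W))/2 = 1 + r²*(-4 + W)/2)
M(Q) = √(-42 + 2*Q) (M(Q) = √(2*Q - 42) = √(-42 + 2*Q))
D(a, J) = -15 + a
m = -118 (m = -15 + (1 + (½)*4²*(-4 - 9)) = -15 + (1 + (½)*16*(-13)) = -15 + (1 - 104) = -15 - 103 = -118)
(24680 + m) + M(-141) = (24680 - 118) + √(-42 + 2*(-141)) = 24562 + √(-42 - 282) = 24562 + √(-324) = 24562 + 18*I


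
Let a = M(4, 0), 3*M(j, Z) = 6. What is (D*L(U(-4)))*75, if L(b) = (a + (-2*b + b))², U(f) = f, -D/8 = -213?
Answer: 4600800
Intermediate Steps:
D = 1704 (D = -8*(-213) = 1704)
M(j, Z) = 2 (M(j, Z) = (⅓)*6 = 2)
a = 2
L(b) = (2 - b)² (L(b) = (2 + (-2*b + b))² = (2 - b)²)
(D*L(U(-4)))*75 = (1704*(-2 - 4)²)*75 = (1704*(-6)²)*75 = (1704*36)*75 = 61344*75 = 4600800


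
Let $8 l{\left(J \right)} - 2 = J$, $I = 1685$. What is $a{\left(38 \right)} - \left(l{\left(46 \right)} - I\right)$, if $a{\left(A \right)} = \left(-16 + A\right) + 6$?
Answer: $1707$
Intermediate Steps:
$l{\left(J \right)} = \frac{1}{4} + \frac{J}{8}$
$a{\left(A \right)} = -10 + A$
$a{\left(38 \right)} - \left(l{\left(46 \right)} - I\right) = \left(-10 + 38\right) - \left(\left(\frac{1}{4} + \frac{1}{8} \cdot 46\right) - 1685\right) = 28 - \left(\left(\frac{1}{4} + \frac{23}{4}\right) - 1685\right) = 28 - \left(6 - 1685\right) = 28 - -1679 = 28 + 1679 = 1707$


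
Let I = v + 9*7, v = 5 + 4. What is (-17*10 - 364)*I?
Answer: -38448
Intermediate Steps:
v = 9
I = 72 (I = 9 + 9*7 = 9 + 63 = 72)
(-17*10 - 364)*I = (-17*10 - 364)*72 = (-170 - 364)*72 = -534*72 = -38448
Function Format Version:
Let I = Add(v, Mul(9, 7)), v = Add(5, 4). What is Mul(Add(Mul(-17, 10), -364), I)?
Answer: -38448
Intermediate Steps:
v = 9
I = 72 (I = Add(9, Mul(9, 7)) = Add(9, 63) = 72)
Mul(Add(Mul(-17, 10), -364), I) = Mul(Add(Mul(-17, 10), -364), 72) = Mul(Add(-170, -364), 72) = Mul(-534, 72) = -38448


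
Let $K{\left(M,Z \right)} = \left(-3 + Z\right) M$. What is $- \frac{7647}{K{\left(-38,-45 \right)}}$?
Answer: $- \frac{2549}{608} \approx -4.1924$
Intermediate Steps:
$K{\left(M,Z \right)} = M \left(-3 + Z\right)$
$- \frac{7647}{K{\left(-38,-45 \right)}} = - \frac{7647}{\left(-38\right) \left(-3 - 45\right)} = - \frac{7647}{\left(-38\right) \left(-48\right)} = - \frac{7647}{1824} = \left(-7647\right) \frac{1}{1824} = - \frac{2549}{608}$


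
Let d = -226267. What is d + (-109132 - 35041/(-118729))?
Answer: -39821552830/118729 ≈ -3.3540e+5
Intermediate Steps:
d + (-109132 - 35041/(-118729)) = -226267 + (-109132 - 35041/(-118729)) = -226267 + (-109132 - 35041*(-1/118729)) = -226267 + (-109132 + 35041/118729) = -226267 - 12957098187/118729 = -39821552830/118729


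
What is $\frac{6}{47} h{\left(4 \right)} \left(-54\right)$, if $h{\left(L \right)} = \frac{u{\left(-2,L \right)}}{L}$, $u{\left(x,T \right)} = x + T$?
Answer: $- \frac{162}{47} \approx -3.4468$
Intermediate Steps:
$u{\left(x,T \right)} = T + x$
$h{\left(L \right)} = \frac{-2 + L}{L}$ ($h{\left(L \right)} = \frac{L - 2}{L} = \frac{-2 + L}{L}$)
$\frac{6}{47} h{\left(4 \right)} \left(-54\right) = \frac{6}{47} \frac{-2 + 4}{4} \left(-54\right) = 6 \cdot \frac{1}{47} \cdot \frac{1}{4} \cdot 2 \left(-54\right) = \frac{6}{47} \cdot \frac{1}{2} \left(-54\right) = \frac{3}{47} \left(-54\right) = - \frac{162}{47}$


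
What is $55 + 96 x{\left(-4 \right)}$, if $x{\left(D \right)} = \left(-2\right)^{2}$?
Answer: $439$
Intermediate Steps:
$x{\left(D \right)} = 4$
$55 + 96 x{\left(-4 \right)} = 55 + 96 \cdot 4 = 55 + 384 = 439$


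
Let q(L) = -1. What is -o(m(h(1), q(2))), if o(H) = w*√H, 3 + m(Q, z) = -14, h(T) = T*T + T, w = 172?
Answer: -172*I*√17 ≈ -709.17*I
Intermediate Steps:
h(T) = T + T² (h(T) = T² + T = T + T²)
m(Q, z) = -17 (m(Q, z) = -3 - 14 = -17)
o(H) = 172*√H
-o(m(h(1), q(2))) = -172*√(-17) = -172*I*√17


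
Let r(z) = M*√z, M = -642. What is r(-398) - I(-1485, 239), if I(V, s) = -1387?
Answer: 1387 - 642*I*√398 ≈ 1387.0 - 12808.0*I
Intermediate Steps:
r(z) = -642*√z
r(-398) - I(-1485, 239) = -642*I*√398 - 1*(-1387) = -642*I*√398 + 1387 = 1387 - 642*I*√398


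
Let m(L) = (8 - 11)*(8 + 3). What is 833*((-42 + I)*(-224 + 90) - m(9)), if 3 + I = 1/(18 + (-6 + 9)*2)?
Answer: 60549937/12 ≈ 5.0458e+6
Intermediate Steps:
I = -71/24 (I = -3 + 1/(18 + (-6 + 9)*2) = -3 + 1/(18 + 3*2) = -3 + 1/(18 + 6) = -3 + 1/24 = -71/24 ≈ -2.9583)
m(L) = -33 (m(L) = -3*11 = -33)
833*((-42 + I)*(-224 + 90) - m(9)) = 833*((-42 - 71/24)*(-224 + 90) - 1*(-33)) = 833*(-1079/24*(-134) + 33) = 833*(72293/12 + 33) = 833*(72689/12) = 60549937/12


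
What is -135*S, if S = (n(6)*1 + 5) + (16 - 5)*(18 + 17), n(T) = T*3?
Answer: -55080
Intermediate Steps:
n(T) = 3*T
S = 408 (S = ((3*6)*1 + 5) + (16 - 5)*(18 + 17) = (18*1 + 5) + 11*35 = (18 + 5) + 385 = 23 + 385 = 408)
-135*S = -135*408 = -1*55080 = -55080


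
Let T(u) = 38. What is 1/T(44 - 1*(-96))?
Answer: 1/38 ≈ 0.026316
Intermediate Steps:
1/T(44 - 1*(-96)) = 1/38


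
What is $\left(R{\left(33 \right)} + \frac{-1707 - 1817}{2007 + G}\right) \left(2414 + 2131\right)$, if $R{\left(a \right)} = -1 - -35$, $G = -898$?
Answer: $\frac{155357190}{1109} \approx 1.4009 \cdot 10^{5}$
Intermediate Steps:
$R{\left(a \right)} = 34$ ($R{\left(a \right)} = -1 + 35 = 34$)
$\left(R{\left(33 \right)} + \frac{-1707 - 1817}{2007 + G}\right) \left(2414 + 2131\right) = \left(34 + \frac{-1707 - 1817}{2007 - 898}\right) \left(2414 + 2131\right) = \left(34 - \frac{3524}{1109}\right) 4545 = \frac{34182}{1109} \cdot 4545 = \frac{155357190}{1109}$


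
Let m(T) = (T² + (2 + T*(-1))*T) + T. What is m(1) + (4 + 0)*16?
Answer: 67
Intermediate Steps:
m(T) = T + T² + T*(2 - T) (m(T) = (T² + (2 - T)*T) + T = (T² + T*(2 - T)) + T = T + T² + T*(2 - T))
m(1) + (4 + 0)*16 = 3*1 + (4 + 0)*16 = 3 + 4*16 = 3 + 64 = 67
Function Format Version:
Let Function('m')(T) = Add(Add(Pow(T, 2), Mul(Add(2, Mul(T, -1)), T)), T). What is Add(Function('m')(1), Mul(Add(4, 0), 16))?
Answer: 67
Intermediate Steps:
Function('m')(T) = Add(T, Pow(T, 2), Mul(T, Add(2, Mul(-1, T)))) (Function('m')(T) = Add(Add(Pow(T, 2), Mul(Add(2, Mul(-1, T)), T)), T) = Add(Add(Pow(T, 2), Mul(T, Add(2, Mul(-1, T)))), T) = Add(T, Pow(T, 2), Mul(T, Add(2, Mul(-1, T)))))
Add(Function('m')(1), Mul(Add(4, 0), 16)) = Add(Mul(3, 1), Mul(Add(4, 0), 16)) = Add(3, Mul(4, 16)) = Add(3, 64) = 67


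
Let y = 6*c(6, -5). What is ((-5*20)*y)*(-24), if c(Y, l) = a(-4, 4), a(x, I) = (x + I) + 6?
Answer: 86400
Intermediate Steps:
a(x, I) = 6 + I + x (a(x, I) = (I + x) + 6 = 6 + I + x)
c(Y, l) = 6 (c(Y, l) = 6 + 4 - 4 = 6)
y = 36 (y = 6*6 = 36)
((-5*20)*y)*(-24) = (-5*20*36)*(-24) = -100*36*(-24) = -3600*(-24) = 86400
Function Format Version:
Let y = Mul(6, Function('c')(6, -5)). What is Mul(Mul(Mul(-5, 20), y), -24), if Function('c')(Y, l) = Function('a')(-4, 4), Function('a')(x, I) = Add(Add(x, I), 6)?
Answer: 86400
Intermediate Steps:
Function('a')(x, I) = Add(6, I, x) (Function('a')(x, I) = Add(Add(I, x), 6) = Add(6, I, x))
Function('c')(Y, l) = 6 (Function('c')(Y, l) = Add(6, 4, -4) = 6)
y = 36 (y = Mul(6, 6) = 36)
Mul(Mul(Mul(-5, 20), y), -24) = Mul(Mul(Mul(-5, 20), 36), -24) = Mul(Mul(-100, 36), -24) = Mul(-3600, -24) = 86400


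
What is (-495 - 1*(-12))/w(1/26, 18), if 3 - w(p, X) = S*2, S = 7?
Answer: 483/11 ≈ 43.909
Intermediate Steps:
w(p, X) = -11 (w(p, X) = 3 - 7*2 = 3 - 1*14 = 3 - 14 = -11)
(-495 - 1*(-12))/w(1/26, 18) = (-495 - 1*(-12))/(-11) = (-495 + 12)*(-1/11) = -483*(-1/11) = 483/11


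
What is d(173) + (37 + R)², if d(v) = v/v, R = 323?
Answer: 129601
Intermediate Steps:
d(v) = 1
d(173) + (37 + R)² = 1 + (37 + 323)² = 1 + 360² = 1 + 129600 = 129601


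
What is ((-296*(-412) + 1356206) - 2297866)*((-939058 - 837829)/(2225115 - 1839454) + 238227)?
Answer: -75309103710041280/385661 ≈ -1.9527e+11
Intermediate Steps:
((-296*(-412) + 1356206) - 2297866)*((-939058 - 837829)/(2225115 - 1839454) + 238227) = ((121952 + 1356206) - 2297866)*(-1776887/385661 + 238227) = (1478158 - 2297866)*(-1776887*1/385661 + 238227) = -819708*(-1776887/385661 + 238227) = -819708*91873086160/385661 = -75309103710041280/385661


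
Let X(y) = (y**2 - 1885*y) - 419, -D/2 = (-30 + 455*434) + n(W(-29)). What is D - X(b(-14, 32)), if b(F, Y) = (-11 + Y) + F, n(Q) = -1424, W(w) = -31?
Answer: -378467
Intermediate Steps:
b(F, Y) = -11 + F + Y
D = -392032 (D = -2*((-30 + 455*434) - 1424) = -2*((-30 + 197470) - 1424) = -2*(197440 - 1424) = -2*196016 = -392032)
X(y) = -419 + y**2 - 1885*y
D - X(b(-14, 32)) = -392032 - (-419 + (-11 - 14 + 32)**2 - 1885*(-11 - 14 + 32)) = -392032 - (-419 + 7**2 - 1885*7) = -392032 - (-419 + 49 - 13195) = -392032 - 1*(-13565) = -392032 + 13565 = -378467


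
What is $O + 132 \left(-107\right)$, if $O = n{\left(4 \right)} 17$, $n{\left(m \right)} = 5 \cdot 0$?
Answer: $-14124$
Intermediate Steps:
$n{\left(m \right)} = 0$
$O = 0$ ($O = 0 \cdot 17 = 0$)
$O + 132 \left(-107\right) = 0 + 132 \left(-107\right) = 0 - 14124 = -14124$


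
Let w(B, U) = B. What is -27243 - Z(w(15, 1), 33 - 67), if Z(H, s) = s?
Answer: -27209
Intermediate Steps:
-27243 - Z(w(15, 1), 33 - 67) = -27243 - (33 - 67) = -27243 - 1*(-34) = -27243 + 34 = -27209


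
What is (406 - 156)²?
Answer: 62500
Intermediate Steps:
(406 - 156)² = 250² = 62500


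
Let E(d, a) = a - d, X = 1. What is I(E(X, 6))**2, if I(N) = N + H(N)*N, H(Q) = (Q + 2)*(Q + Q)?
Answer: 126025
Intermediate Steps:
H(Q) = 2*Q*(2 + Q) (H(Q) = (2 + Q)*(2*Q) = 2*Q*(2 + Q))
I(N) = N + 2*N**2*(2 + N) (I(N) = N + (2*N*(2 + N))*N = N + 2*N**2*(2 + N))
I(E(X, 6))**2 = ((6 - 1*1)*(1 + 2*(6 - 1*1)*(2 + (6 - 1*1))))**2 = ((6 - 1)*(1 + 2*(6 - 1)*(2 + (6 - 1))))**2 = (5*(1 + 2*5*(2 + 5)))**2 = (5*(1 + 2*5*7))**2 = (5*(1 + 70))**2 = (5*71)**2 = 355**2 = 126025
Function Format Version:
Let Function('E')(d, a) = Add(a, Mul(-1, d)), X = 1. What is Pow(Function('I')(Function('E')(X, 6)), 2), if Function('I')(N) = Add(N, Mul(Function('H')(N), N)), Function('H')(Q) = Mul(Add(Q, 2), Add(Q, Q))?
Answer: 126025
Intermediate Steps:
Function('H')(Q) = Mul(2, Q, Add(2, Q)) (Function('H')(Q) = Mul(Add(2, Q), Mul(2, Q)) = Mul(2, Q, Add(2, Q)))
Function('I')(N) = Add(N, Mul(2, Pow(N, 2), Add(2, N))) (Function('I')(N) = Add(N, Mul(Mul(2, N, Add(2, N)), N)) = Add(N, Mul(2, Pow(N, 2), Add(2, N))))
Pow(Function('I')(Function('E')(X, 6)), 2) = Pow(Mul(Add(6, Mul(-1, 1)), Add(1, Mul(2, Add(6, Mul(-1, 1)), Add(2, Add(6, Mul(-1, 1)))))), 2) = Pow(Mul(Add(6, -1), Add(1, Mul(2, Add(6, -1), Add(2, Add(6, -1))))), 2) = Pow(Mul(5, Add(1, Mul(2, 5, Add(2, 5)))), 2) = Pow(Mul(5, Add(1, Mul(2, 5, 7))), 2) = Pow(Mul(5, Add(1, 70)), 2) = Pow(Mul(5, 71), 2) = Pow(355, 2) = 126025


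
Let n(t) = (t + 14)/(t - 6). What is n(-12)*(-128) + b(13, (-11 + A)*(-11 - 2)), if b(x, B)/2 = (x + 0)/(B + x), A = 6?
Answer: 131/9 ≈ 14.556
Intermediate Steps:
n(t) = (14 + t)/(-6 + t)
b(x, B) = 2*x/(B + x) (b(x, B) = 2*((x + 0)/(B + x)) = 2*(x/(B + x)) = 2*x/(B + x))
n(-12)*(-128) + b(13, (-11 + A)*(-11 - 2)) = ((14 - 12)/(-6 - 12))*(-128) + 2*13/((-11 + 6)*(-11 - 2) + 13) = (2/(-18))*(-128) + 2*13/(-5*(-13) + 13) = -1/18*2*(-128) + 2*13/(65 + 13) = -⅑*(-128) + 2*13/78 = 128/9 + 2*13*(1/78) = 128/9 + ⅓ = 131/9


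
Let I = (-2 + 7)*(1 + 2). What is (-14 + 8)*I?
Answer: -90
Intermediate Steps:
I = 15 (I = 5*3 = 15)
(-14 + 8)*I = (-14 + 8)*15 = -6*15 = -90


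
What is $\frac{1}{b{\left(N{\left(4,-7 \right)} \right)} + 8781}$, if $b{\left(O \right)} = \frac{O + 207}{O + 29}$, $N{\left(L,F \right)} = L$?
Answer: $\frac{33}{289984} \approx 0.0001138$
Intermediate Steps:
$b{\left(O \right)} = \frac{207 + O}{29 + O}$
$\frac{1}{b{\left(N{\left(4,-7 \right)} \right)} + 8781} = \frac{1}{\frac{207 + 4}{29 + 4} + 8781} = \frac{1}{\frac{1}{33} \cdot 211 + 8781} = \frac{1}{\frac{211}{33} + 8781} = \frac{1}{\frac{289984}{33}} = \frac{33}{289984}$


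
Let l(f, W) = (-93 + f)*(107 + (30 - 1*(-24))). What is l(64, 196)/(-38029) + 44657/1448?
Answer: 1705021765/55065992 ≈ 30.963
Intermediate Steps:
l(f, W) = -14973 + 161*f (l(f, W) = (-93 + f)*(107 + (30 + 24)) = (-93 + f)*(107 + 54) = (-93 + f)*161 = -14973 + 161*f)
l(64, 196)/(-38029) + 44657/1448 = (-14973 + 161*64)/(-38029) + 44657/1448 = (-14973 + 10304)*(-1/38029) + 44657*(1/1448) = -4669*(-1/38029) + 44657/1448 = 4669/38029 + 44657/1448 = 1705021765/55065992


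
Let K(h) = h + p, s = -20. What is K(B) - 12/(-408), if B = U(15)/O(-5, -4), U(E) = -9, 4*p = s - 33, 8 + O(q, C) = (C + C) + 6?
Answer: -4189/340 ≈ -12.321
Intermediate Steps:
O(q, C) = -2 + 2*C (O(q, C) = -8 + ((C + C) + 6) = -8 + (2*C + 6) = -8 + (6 + 2*C) = -2 + 2*C)
p = -53/4 (p = (-20 - 33)/4 = (1/4)*(-53) = -53/4 ≈ -13.250)
B = 9/10 (B = -9/(-2 + 2*(-4)) = -9/(-2 - 8) = -9/(-10) = -9*(-1/10) = 9/10 ≈ 0.90000)
K(h) = -53/4 + h (K(h) = h - 53/4 = -53/4 + h)
K(B) - 12/(-408) = (-53/4 + 9/10) - 12/(-408) = -247/20 - 12*(-1/408) = -247/20 + 1/34 = -4189/340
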